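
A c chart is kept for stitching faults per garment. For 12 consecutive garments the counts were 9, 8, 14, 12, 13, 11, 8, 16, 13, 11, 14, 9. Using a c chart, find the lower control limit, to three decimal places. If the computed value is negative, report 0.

1.327

c̄ = (9 + 8 + 14 + 12 + 13 + 11 + 8 + 16 + 13 + 11 + 14 + 9) / 12 = 138 / 12 = 11.5000
LCL = c̄ − 3√c̄ = 11.5000 − 3 × 3.3912 = 1.3265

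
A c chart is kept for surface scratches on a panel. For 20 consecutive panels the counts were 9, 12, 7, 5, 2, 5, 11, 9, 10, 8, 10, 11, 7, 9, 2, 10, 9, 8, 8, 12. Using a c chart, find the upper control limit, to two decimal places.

16.79

c̄ = (9 + 12 + 7 + 5 + 2 + 5 + 11 + 9 + 10 + 8 + 10 + 11 + 7 + 9 + 2 + 10 + 9 + 8 + 8 + 12) / 20 = 164 / 20 = 8.2000
UCL = c̄ + 3√c̄ = 8.2000 + 3 × √8.2000 = 8.2000 + 3 × 2.8636 = 16.7907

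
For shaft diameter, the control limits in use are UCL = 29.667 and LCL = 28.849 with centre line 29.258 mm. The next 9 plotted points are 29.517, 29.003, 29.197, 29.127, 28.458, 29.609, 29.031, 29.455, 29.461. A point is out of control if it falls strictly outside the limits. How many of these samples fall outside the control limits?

1

Compare each point to [28.849, 29.667]: sample 5 = 28.458 < LCL.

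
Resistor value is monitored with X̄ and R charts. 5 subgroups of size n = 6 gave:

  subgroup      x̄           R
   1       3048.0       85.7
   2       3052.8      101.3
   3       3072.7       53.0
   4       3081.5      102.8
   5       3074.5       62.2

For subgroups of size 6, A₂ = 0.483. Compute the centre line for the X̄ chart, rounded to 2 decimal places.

X̄̄ = (3048.0 + 3052.8 + 3072.7 + 3081.5 + 3074.5) / 5 = 15329.5000 / 5 = 3065.9000
CL = X̄̄ = 3065.9000

3065.90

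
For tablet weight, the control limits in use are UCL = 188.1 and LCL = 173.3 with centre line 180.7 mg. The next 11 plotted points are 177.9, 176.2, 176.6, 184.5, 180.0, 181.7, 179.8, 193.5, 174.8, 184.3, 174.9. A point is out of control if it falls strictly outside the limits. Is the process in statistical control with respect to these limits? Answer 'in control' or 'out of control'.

Compare each point to [173.3, 188.1]: sample 8 = 193.5 > UCL.

out of control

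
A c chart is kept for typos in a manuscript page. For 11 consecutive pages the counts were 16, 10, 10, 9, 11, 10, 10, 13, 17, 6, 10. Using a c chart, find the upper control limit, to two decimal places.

c̄ = (16 + 10 + 10 + 9 + 11 + 10 + 10 + 13 + 17 + 6 + 10) / 11 = 122 / 11 = 11.0909
UCL = c̄ + 3√c̄ = 11.0909 + 3 × √11.0909 = 11.0909 + 3 × 3.3303 = 21.0818

21.08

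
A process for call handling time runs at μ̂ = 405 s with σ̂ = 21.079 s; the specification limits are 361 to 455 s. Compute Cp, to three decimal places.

0.743

Cp = (USL − LSL) / (6σ̂) = (455 − 361) / (6 × 21.079) = 94.0000 / 126.4740 = 0.7432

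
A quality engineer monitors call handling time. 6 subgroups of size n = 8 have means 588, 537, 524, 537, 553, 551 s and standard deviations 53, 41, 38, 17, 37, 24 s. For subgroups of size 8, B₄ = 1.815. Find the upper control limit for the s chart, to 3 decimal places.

63.525

s̄ = (53 + 41 + 38 + 17 + 37 + 24) / 6 = 35.0000
UCL_s = B₄·s̄ = 1.815 × 35.0000 = 63.5250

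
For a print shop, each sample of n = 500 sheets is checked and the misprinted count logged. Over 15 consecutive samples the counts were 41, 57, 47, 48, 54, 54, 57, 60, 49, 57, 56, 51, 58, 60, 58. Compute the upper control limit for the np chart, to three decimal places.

74.587

p̄ = Σdᵢ / (k·n) = 807 / (15 × 500) = 0.10760
UCL = np̄ + 3·√(np̄(1−p̄)) = 53.8000 + 3 × √(53.8000×0.89240) = 53.8000 + 3 × 6.9290 = 74.5870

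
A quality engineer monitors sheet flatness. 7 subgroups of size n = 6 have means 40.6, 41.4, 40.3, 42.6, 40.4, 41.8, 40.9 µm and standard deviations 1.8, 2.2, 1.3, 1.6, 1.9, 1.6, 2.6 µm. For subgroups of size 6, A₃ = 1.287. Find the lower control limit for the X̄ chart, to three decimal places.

X̄̄ = (40.6 + 41.4 + 40.3 + 42.6 + 40.4 + 41.8 + 40.9) / 7 = 41.1429
s̄ = (1.8 + 2.2 + 1.3 + 1.6 + 1.9 + 1.6 + 2.6) / 7 = 1.8571
LCL = X̄̄ − A₃·s̄ = 41.1429 − 1.287 × 1.8571 = 38.7527

38.753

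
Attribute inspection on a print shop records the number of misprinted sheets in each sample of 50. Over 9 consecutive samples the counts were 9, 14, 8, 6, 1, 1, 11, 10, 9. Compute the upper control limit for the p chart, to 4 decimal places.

p̄ = Σdᵢ / (k·n) = 69 / (9 × 50) = 0.15333
UCL = p̄ + 3·√(p̄(1−p̄)/n) = 0.15333 + 3 × √(0.15333×0.84667/50) = 0.15333 + 3 × 0.05096 = 0.30620

0.3062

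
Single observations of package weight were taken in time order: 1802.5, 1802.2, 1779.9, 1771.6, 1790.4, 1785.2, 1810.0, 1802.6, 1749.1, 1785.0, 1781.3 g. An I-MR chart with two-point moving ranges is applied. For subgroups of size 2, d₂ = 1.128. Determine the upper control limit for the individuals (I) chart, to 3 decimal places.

1835.180

X̄ = (1802.5 + 1802.2 + 1779.9 + 1771.6 + 1790.4 + 1785.2 + 1810.0 + 1802.6 + 1749.1 + 1785.0 + 1781.3) / 11 = 1787.2545
Moving ranges: 0.3, 22.3, 8.3, 18.8, 5.2, 24.8, 7.4, 53.5, 35.9, 3.7; M̄R̄ = 180.2000 / 10 = 18.0200
UCL = X̄ + 3·M̄R̄/d₂ = 1787.2545 + 3 × 18.0200 / 1.128 = 1835.1801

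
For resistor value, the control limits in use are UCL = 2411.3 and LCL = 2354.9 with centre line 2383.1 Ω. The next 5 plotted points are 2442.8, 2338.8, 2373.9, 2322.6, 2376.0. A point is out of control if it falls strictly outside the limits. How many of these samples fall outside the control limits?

Compare each point to [2354.9, 2411.3]: sample 1 = 2442.8 > UCL; sample 2 = 2338.8 < LCL; sample 4 = 2322.6 < LCL.

3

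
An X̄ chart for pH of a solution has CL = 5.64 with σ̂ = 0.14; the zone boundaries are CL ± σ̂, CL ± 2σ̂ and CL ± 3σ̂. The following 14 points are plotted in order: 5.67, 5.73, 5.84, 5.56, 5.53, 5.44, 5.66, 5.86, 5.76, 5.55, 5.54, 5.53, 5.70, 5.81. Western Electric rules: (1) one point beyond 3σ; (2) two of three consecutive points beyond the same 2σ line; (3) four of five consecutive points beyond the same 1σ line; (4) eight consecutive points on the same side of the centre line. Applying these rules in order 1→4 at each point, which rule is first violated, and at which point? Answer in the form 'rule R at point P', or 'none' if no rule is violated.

none

Zone of each point (C = within 1σ̂, B = 1σ̂–2σ̂, A = 2σ̂–3σ̂, * = beyond 3σ̂; sign = side of CL): 1:+C, 2:+C, 3:+B, 4:-C, 5:-C, 6:-B, 7:+C, 8:+B, 9:+C, 10:-C, 11:-C, 12:-C, 13:+C, 14:+B
No rule fires across all 14 points.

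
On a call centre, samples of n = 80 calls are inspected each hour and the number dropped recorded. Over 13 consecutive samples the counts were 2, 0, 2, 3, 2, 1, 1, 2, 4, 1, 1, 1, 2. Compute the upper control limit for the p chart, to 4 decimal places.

p̄ = Σdᵢ / (k·n) = 22 / (13 × 80) = 0.02115
UCL = p̄ + 3·√(p̄(1−p̄)/n) = 0.02115 + 3 × √(0.02115×0.97885/80) = 0.02115 + 3 × 0.01609 = 0.06942

0.0694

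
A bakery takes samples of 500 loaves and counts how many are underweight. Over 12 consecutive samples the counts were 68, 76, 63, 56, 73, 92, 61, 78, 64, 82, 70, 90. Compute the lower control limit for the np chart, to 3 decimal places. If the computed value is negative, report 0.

49.097

p̄ = Σdᵢ / (k·n) = 873 / (12 × 500) = 0.14550
LCL = np̄ − 3·√(np̄(1−p̄)) = 72.7500 − 3 × 7.8845 = 49.0966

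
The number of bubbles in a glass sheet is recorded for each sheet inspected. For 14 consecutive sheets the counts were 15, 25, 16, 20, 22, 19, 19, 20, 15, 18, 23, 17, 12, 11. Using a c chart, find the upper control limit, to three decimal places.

30.728

c̄ = (15 + 25 + 16 + 20 + 22 + 19 + 19 + 20 + 15 + 18 + 23 + 17 + 12 + 11) / 14 = 252 / 14 = 18.0000
UCL = c̄ + 3√c̄ = 18.0000 + 3 × √18.0000 = 18.0000 + 3 × 4.2426 = 30.7279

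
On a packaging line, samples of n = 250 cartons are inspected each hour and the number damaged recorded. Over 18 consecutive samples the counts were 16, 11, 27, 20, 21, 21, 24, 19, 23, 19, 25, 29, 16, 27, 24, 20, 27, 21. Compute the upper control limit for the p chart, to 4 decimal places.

0.1400

p̄ = Σdᵢ / (k·n) = 390 / (18 × 250) = 0.08667
UCL = p̄ + 3·√(p̄(1−p̄)/n) = 0.08667 + 3 × √(0.08667×0.91333/250) = 0.08667 + 3 × 0.01779 = 0.14005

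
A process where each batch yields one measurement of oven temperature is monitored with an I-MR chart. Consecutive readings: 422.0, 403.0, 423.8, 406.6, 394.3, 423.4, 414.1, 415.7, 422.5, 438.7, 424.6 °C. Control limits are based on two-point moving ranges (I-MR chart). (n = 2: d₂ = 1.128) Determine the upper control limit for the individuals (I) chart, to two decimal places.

456.09

X̄ = (422.0 + 403.0 + 423.8 + 406.6 + 394.3 + 423.4 + 414.1 + 415.7 + 422.5 + 438.7 + 424.6) / 11 = 417.1545
Moving ranges: 19.0, 20.8, 17.2, 12.3, 29.1, 9.3, 1.6, 6.8, 16.2, 14.1; M̄R̄ = 146.4000 / 10 = 14.6400
UCL = X̄ + 3·M̄R̄/d₂ = 417.1545 + 3 × 14.6400 / 1.128 = 456.0907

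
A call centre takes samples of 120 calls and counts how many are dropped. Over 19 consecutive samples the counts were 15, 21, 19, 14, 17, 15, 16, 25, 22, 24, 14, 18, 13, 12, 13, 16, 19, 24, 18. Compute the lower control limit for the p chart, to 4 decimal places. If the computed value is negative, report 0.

p̄ = Σdᵢ / (k·n) = 335 / (19 × 120) = 0.14693
LCL = p̄ − 3·√(p̄(1−p̄)/n) = 0.14693 − 3 × 0.03232 = 0.04997

0.0500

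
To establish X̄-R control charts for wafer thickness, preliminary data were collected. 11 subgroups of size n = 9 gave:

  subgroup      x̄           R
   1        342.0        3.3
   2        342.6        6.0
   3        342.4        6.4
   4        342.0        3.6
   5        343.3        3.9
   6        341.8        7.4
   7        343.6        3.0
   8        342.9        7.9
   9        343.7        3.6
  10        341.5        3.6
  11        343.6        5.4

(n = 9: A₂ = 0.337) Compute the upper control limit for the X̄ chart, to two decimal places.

344.33

X̄̄ = (342.0 + 342.6 + 342.4 + 342.0 + 343.3 + 341.8 + 343.6 + 342.9 + 343.7 + 341.5 + 343.6) / 11 = 3769.4000 / 11 = 342.6727
R̄ = (3.3 + 6.0 + 6.4 + 3.6 + 3.9 + 7.4 + 3.0 + 7.9 + 3.6 + 3.6 + 5.4) / 11 = 54.1000 / 11 = 4.9182
UCL = X̄̄ + A₂·R̄ = 342.6727 + 0.337 × 4.9182 = 344.3302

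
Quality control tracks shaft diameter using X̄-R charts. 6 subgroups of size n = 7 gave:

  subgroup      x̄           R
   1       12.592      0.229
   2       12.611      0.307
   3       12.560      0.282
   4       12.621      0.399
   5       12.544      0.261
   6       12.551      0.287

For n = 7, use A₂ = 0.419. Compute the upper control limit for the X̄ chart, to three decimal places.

X̄̄ = (12.592 + 12.611 + 12.560 + 12.621 + 12.544 + 12.551) / 6 = 75.4790 / 6 = 12.5798
R̄ = (0.229 + 0.307 + 0.282 + 0.399 + 0.261 + 0.287) / 6 = 1.7650 / 6 = 0.2942
UCL = X̄̄ + A₂·R̄ = 12.5798 + 0.419 × 0.2942 = 12.7031

12.703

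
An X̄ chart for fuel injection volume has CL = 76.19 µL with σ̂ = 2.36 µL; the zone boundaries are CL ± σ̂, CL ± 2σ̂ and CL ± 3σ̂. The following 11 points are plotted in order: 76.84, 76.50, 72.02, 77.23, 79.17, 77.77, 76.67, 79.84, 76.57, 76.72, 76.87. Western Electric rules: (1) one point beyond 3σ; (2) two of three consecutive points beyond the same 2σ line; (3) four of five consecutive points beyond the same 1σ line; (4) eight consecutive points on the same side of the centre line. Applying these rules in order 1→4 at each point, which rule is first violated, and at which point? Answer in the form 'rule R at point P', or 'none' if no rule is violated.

Zone of each point (C = within 1σ̂, B = 1σ̂–2σ̂, A = 2σ̂–3σ̂, * = beyond 3σ̂; sign = side of CL): 1:+C, 2:+C, 3:-B, 4:+C, 5:+B, 6:+C, 7:+C, 8:+B, 9:+C, 10:+C, 11:+C
Rule 4 (eight consecutive points on the same side of the centre line) is satisfied at point 11.

rule 4 at point 11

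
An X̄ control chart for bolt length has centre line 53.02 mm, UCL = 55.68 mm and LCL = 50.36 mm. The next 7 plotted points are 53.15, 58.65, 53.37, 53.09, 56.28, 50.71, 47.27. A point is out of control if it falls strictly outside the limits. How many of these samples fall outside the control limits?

Compare each point to [50.36, 55.68]: sample 2 = 58.65 > UCL; sample 5 = 56.28 > UCL; sample 7 = 47.27 < LCL.

3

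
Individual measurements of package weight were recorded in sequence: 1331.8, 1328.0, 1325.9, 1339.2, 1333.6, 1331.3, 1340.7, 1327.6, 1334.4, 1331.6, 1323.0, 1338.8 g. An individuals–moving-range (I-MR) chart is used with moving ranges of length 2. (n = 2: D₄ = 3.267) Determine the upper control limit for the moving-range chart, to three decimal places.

24.829

Moving ranges: 3.8, 2.1, 13.3, 5.6, 2.3, 9.4, 13.1, 6.8, 2.8, 8.6, 15.8; M̄R̄ = 83.6000 / 11 = 7.6000
UCL_MR = D₄·M̄R̄ = 3.267 × 7.6000 = 24.8292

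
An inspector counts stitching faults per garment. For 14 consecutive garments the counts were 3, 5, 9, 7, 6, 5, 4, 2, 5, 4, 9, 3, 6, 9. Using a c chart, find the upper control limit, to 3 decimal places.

12.536

c̄ = (3 + 5 + 9 + 7 + 6 + 5 + 4 + 2 + 5 + 4 + 9 + 3 + 6 + 9) / 14 = 77 / 14 = 5.5000
UCL = c̄ + 3√c̄ = 5.5000 + 3 × √5.5000 = 5.5000 + 3 × 2.3452 = 12.5356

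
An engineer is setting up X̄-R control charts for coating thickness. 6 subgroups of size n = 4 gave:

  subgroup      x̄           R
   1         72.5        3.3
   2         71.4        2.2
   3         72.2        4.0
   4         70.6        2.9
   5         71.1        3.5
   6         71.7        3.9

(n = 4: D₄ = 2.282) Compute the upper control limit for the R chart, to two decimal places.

7.53

R̄ = (3.3 + 2.2 + 4.0 + 2.9 + 3.5 + 3.9) / 6 = 19.8000 / 6 = 3.3000
UCL_R = D₄·R̄ = 2.282 × 3.3000 = 7.5306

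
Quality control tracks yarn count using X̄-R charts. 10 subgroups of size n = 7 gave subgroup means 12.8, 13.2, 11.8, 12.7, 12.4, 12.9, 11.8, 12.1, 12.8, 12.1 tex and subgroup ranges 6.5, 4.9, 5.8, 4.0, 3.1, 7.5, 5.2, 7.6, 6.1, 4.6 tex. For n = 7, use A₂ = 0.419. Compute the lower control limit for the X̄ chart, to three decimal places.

10.143

X̄̄ = (12.8 + 13.2 + 11.8 + 12.7 + 12.4 + 12.9 + 11.8 + 12.1 + 12.8 + 12.1) / 10 = 124.6000 / 10 = 12.4600
R̄ = (6.5 + 4.9 + 5.8 + 4.0 + 3.1 + 7.5 + 5.2 + 7.6 + 6.1 + 4.6) / 10 = 55.3000 / 10 = 5.5300
LCL = X̄̄ − A₂·R̄ = 12.4600 − 0.419 × 5.5300 = 10.1429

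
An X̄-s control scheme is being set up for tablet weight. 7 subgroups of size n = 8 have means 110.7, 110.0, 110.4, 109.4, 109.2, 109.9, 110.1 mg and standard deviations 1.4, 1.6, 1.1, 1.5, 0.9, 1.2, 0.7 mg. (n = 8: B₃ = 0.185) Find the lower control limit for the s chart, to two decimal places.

0.22

s̄ = (1.4 + 1.6 + 1.1 + 1.5 + 0.9 + 1.2 + 0.7) / 7 = 1.2000
LCL_s = B₃·s̄ = 0.185 × 1.2000 = 0.2220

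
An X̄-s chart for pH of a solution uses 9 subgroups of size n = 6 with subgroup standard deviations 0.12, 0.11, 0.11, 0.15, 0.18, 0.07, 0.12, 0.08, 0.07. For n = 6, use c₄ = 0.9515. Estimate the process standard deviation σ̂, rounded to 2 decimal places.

0.12

s̄ = (0.12 + 0.11 + 0.11 + 0.15 + 0.18 + 0.07 + 0.12 + 0.08 + 0.07) / 9 = 0.1122
σ̂ = s̄ / c₄ = 0.1122 / 0.9515 = 0.1179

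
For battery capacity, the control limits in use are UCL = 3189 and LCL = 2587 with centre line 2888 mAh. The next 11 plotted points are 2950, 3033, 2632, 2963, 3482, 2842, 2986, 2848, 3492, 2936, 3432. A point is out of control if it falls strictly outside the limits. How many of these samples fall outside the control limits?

Compare each point to [2587, 3189]: sample 5 = 3482 > UCL; sample 9 = 3492 > UCL; sample 11 = 3432 > UCL.

3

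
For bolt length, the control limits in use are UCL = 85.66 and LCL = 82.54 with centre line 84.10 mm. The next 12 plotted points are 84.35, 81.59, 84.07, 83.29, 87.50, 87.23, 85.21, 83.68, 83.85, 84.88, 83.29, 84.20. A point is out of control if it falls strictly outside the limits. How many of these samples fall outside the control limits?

Compare each point to [82.54, 85.66]: sample 2 = 81.59 < LCL; sample 5 = 87.50 > UCL; sample 6 = 87.23 > UCL.

3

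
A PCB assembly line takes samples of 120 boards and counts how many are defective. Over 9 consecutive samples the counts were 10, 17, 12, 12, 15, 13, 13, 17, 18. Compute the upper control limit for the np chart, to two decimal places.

24.70

p̄ = Σdᵢ / (k·n) = 127 / (9 × 120) = 0.11759
UCL = np̄ + 3·√(np̄(1−p̄)) = 14.1111 + 3 × √(14.1111×0.88241) = 14.1111 + 3 × 3.5287 = 24.6972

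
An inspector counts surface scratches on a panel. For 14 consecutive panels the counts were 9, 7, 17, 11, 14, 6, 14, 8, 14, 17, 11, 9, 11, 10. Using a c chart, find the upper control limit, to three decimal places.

c̄ = (9 + 7 + 17 + 11 + 14 + 6 + 14 + 8 + 14 + 17 + 11 + 9 + 11 + 10) / 14 = 158 / 14 = 11.2857
UCL = c̄ + 3√c̄ = 11.2857 + 3 × √11.2857 = 11.2857 + 3 × 3.3594 = 21.3640

21.364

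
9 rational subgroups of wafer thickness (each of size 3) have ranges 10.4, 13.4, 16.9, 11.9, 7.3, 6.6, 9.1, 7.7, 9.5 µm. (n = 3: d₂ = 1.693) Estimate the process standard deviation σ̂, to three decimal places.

R̄ = (10.4 + 13.4 + 16.9 + 11.9 + 7.3 + 6.6 + 9.1 + 7.7 + 9.5) / 9 = 10.3111
σ̂ = R̄ / d₂ = 10.3111 / 1.693 = 6.0904

6.090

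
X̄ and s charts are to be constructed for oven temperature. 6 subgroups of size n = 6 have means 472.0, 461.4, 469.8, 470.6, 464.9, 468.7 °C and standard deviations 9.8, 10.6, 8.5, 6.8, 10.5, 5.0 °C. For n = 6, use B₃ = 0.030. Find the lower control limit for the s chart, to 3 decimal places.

0.256

s̄ = (9.8 + 10.6 + 8.5 + 6.8 + 10.5 + 5.0) / 6 = 8.5333
LCL_s = B₃·s̄ = 0.030 × 8.5333 = 0.2560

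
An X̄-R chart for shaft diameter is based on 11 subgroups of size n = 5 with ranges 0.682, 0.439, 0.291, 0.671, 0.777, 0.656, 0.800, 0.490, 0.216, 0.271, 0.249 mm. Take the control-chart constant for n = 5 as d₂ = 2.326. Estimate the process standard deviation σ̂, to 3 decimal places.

0.217

R̄ = (0.682 + 0.439 + 0.291 + 0.671 + 0.777 + 0.656 + 0.800 + 0.490 + 0.216 + 0.271 + 0.249) / 11 = 0.5038
σ̂ = R̄ / d₂ = 0.5038 / 2.326 = 0.2166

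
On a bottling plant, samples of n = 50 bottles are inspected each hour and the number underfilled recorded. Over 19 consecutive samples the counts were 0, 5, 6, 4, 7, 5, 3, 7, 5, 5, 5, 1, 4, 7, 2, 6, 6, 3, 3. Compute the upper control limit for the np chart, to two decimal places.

10.44

p̄ = Σdᵢ / (k·n) = 84 / (19 × 50) = 0.08842
UCL = np̄ + 3·√(np̄(1−p̄)) = 4.4211 + 3 × √(4.4211×0.91158) = 4.4211 + 3 × 2.0075 = 10.4436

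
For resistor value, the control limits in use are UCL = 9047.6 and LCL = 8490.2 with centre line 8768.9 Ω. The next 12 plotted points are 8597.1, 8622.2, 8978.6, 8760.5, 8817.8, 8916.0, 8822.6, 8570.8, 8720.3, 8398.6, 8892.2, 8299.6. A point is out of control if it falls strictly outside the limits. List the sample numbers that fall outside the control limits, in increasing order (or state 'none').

Compare each point to [8490.2, 9047.6]: sample 10 = 8398.6 < LCL; sample 12 = 8299.6 < LCL.

10, 12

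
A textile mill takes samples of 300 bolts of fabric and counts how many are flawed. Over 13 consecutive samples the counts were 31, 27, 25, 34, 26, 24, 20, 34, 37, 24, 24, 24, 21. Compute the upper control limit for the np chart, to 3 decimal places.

p̄ = Σdᵢ / (k·n) = 351 / (13 × 300) = 0.09000
UCL = np̄ + 3·√(np̄(1−p̄)) = 27.0000 + 3 × √(27.0000×0.91000) = 27.0000 + 3 × 4.9568 = 41.8704

41.870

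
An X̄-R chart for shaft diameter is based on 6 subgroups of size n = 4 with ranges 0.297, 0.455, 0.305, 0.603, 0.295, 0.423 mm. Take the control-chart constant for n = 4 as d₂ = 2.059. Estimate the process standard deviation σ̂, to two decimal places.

R̄ = (0.297 + 0.455 + 0.305 + 0.603 + 0.295 + 0.423) / 6 = 0.3963
σ̂ = R̄ / d₂ = 0.3963 / 2.059 = 0.1925

0.19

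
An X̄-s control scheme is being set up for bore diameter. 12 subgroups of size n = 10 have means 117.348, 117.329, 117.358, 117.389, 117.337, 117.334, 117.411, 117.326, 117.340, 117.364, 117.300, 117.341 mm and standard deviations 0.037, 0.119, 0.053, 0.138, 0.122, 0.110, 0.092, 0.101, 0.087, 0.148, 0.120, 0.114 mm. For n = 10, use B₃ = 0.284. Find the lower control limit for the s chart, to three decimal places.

0.029

s̄ = (0.037 + 0.119 + 0.053 + 0.138 + 0.122 + 0.110 + 0.092 + 0.101 + 0.087 + 0.148 + 0.120 + 0.114) / 12 = 0.1034
LCL_s = B₃·s̄ = 0.284 × 0.1034 = 0.0294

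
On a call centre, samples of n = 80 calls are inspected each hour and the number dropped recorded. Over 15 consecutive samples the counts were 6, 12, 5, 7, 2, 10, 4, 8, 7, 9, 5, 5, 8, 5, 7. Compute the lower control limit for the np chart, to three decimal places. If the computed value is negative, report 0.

0.000

p̄ = Σdᵢ / (k·n) = 100 / (15 × 80) = 0.08333
LCL = np̄ − 3·√(np̄(1−p̄)) = 6.6667 − 3 × 2.4721 = -0.7495 → 0 (negative, so LCL = 0)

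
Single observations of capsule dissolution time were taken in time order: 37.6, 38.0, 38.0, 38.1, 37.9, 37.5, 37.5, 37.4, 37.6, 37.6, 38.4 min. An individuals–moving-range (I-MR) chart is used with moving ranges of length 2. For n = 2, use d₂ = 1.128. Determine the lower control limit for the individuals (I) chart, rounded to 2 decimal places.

37.20

X̄ = (37.6 + 38.0 + 38.0 + 38.1 + 37.9 + 37.5 + 37.5 + 37.4 + 37.6 + 37.6 + 38.4) / 11 = 37.7818
Moving ranges: 0.4, 0.0, 0.1, 0.2, 0.4, 0.0, 0.1, 0.2, 0.0, 0.8; M̄R̄ = 2.2000 / 10 = 0.2200
LCL = X̄ − 3·M̄R̄/d₂ = 37.7818 − 3 × 0.2200 / 1.128 = 37.1967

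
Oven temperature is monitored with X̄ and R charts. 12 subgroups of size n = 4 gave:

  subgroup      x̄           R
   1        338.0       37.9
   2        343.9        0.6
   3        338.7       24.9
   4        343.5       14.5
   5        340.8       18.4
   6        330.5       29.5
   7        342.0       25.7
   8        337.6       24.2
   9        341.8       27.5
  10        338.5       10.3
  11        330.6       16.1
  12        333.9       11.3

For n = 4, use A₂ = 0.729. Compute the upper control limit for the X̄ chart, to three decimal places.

352.951

X̄̄ = (338.0 + 343.9 + 338.7 + 343.5 + 340.8 + 330.5 + 342.0 + 337.6 + 341.8 + 338.5 + 330.6 + 333.9) / 12 = 4059.8000 / 12 = 338.3167
R̄ = (37.9 + 0.6 + 24.9 + 14.5 + 18.4 + 29.5 + 25.7 + 24.2 + 27.5 + 10.3 + 16.1 + 11.3) / 12 = 240.9000 / 12 = 20.0750
UCL = X̄̄ + A₂·R̄ = 338.3167 + 0.729 × 20.0750 = 352.9513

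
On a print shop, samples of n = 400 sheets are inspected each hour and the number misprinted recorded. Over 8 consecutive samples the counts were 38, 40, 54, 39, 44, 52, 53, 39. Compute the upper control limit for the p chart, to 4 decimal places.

0.1595

p̄ = Σdᵢ / (k·n) = 359 / (8 × 400) = 0.11219
UCL = p̄ + 3·√(p̄(1−p̄)/n) = 0.11219 + 3 × √(0.11219×0.88781/400) = 0.11219 + 3 × 0.01578 = 0.15953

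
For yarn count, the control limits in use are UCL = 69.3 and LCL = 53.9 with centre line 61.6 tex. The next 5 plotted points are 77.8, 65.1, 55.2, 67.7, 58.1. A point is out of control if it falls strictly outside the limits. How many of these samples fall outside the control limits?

1

Compare each point to [53.9, 69.3]: sample 1 = 77.8 > UCL.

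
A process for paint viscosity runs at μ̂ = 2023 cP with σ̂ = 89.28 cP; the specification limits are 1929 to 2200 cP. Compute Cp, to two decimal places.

0.51

Cp = (USL − LSL) / (6σ̂) = (2200 − 1929) / (6 × 89.28) = 271.0000 / 535.6800 = 0.5059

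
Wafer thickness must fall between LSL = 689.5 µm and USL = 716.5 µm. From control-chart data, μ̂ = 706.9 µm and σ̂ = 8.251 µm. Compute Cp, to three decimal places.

Cp = (USL − LSL) / (6σ̂) = (716.5 − 689.5) / (6 × 8.251) = 27.0000 / 49.5060 = 0.5454

0.545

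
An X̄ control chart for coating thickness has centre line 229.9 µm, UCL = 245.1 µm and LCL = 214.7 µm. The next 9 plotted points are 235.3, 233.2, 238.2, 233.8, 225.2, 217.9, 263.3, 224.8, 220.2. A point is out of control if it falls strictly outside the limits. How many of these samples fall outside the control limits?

Compare each point to [214.7, 245.1]: sample 7 = 263.3 > UCL.

1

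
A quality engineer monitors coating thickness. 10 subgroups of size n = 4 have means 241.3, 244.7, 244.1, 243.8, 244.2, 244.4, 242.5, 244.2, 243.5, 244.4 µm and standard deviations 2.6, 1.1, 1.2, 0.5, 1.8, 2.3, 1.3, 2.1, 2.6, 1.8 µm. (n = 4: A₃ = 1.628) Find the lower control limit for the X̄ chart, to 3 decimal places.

X̄̄ = (241.3 + 244.7 + 244.1 + 243.8 + 244.2 + 244.4 + 242.5 + 244.2 + 243.5 + 244.4) / 10 = 243.7100
s̄ = (2.6 + 1.1 + 1.2 + 0.5 + 1.8 + 2.3 + 1.3 + 2.1 + 2.6 + 1.8) / 10 = 1.7300
LCL = X̄̄ − A₃·s̄ = 243.7100 − 1.628 × 1.7300 = 240.8936

240.894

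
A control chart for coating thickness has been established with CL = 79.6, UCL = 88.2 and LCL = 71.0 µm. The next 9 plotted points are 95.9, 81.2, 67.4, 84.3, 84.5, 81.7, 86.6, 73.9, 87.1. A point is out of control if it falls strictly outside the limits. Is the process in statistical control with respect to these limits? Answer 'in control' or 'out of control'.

Compare each point to [71.0, 88.2]: sample 1 = 95.9 > UCL; sample 3 = 67.4 < LCL.

out of control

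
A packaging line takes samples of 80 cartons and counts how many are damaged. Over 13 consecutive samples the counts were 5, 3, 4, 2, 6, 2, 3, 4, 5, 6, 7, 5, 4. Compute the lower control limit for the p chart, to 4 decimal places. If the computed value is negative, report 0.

0.0000

p̄ = Σdᵢ / (k·n) = 56 / (13 × 80) = 0.05385
LCL = p̄ − 3·√(p̄(1−p̄)/n) = 0.05385 − 3 × 0.02524 = -0.02186 → 0 (negative, so LCL = 0)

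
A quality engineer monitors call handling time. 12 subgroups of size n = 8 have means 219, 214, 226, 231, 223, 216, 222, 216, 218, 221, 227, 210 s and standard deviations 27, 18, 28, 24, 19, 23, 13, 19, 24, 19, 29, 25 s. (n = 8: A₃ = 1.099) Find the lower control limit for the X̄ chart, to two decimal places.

X̄̄ = (219 + 214 + 226 + 231 + 223 + 216 + 222 + 216 + 218 + 221 + 227 + 210) / 12 = 220.2500
s̄ = (27 + 18 + 28 + 24 + 19 + 23 + 13 + 19 + 24 + 19 + 29 + 25) / 12 = 22.3333
LCL = X̄̄ − A₃·s̄ = 220.2500 − 1.099 × 22.3333 = 195.7057

195.71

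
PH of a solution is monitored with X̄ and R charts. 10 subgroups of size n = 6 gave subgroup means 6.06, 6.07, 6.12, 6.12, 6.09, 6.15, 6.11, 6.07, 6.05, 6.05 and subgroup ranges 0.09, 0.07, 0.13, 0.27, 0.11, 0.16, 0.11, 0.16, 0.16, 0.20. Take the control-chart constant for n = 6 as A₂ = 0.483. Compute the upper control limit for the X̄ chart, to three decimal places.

X̄̄ = (6.06 + 6.07 + 6.12 + 6.12 + 6.09 + 6.15 + 6.11 + 6.07 + 6.05 + 6.05) / 10 = 60.8900 / 10 = 6.0890
R̄ = (0.09 + 0.07 + 0.13 + 0.27 + 0.11 + 0.16 + 0.11 + 0.16 + 0.16 + 0.20) / 10 = 1.4600 / 10 = 0.1460
UCL = X̄̄ + A₂·R̄ = 6.0890 + 0.483 × 0.1460 = 6.1595

6.160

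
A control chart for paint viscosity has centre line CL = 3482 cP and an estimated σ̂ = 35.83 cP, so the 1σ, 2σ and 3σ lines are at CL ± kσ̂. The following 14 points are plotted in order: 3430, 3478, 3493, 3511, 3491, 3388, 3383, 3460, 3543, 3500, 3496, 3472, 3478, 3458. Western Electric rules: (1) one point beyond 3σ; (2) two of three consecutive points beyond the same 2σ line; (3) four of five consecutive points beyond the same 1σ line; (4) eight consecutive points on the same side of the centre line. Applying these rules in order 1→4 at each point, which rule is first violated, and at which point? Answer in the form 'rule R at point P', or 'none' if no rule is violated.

rule 2 at point 7

Zone of each point (C = within 1σ̂, B = 1σ̂–2σ̂, A = 2σ̂–3σ̂, * = beyond 3σ̂; sign = side of CL): 1:-B, 2:-C, 3:+C, 4:+C, 5:+C, 6:-A, 7:-A, 8:-C, 9:+B, 10:+C, 11:+C, 12:-C, 13:-C, 14:-C
Rule 2 (two of three consecutive points beyond the same 2σ limit) is satisfied at point 7.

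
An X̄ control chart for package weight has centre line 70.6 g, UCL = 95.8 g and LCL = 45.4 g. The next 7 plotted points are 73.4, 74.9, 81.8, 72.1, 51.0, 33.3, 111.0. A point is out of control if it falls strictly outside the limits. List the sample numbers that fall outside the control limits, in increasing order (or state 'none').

6, 7

Compare each point to [45.4, 95.8]: sample 6 = 33.3 < LCL; sample 7 = 111.0 > UCL.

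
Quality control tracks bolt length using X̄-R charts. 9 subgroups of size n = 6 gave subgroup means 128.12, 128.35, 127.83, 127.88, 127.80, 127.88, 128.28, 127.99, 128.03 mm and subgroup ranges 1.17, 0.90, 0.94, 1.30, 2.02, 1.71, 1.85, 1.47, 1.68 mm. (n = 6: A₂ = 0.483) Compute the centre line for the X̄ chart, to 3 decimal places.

X̄̄ = (128.12 + 128.35 + 127.83 + 127.88 + 127.80 + 127.88 + 128.28 + 127.99 + 128.03) / 9 = 1152.1600 / 9 = 128.0178
CL = X̄̄ = 128.0178

128.018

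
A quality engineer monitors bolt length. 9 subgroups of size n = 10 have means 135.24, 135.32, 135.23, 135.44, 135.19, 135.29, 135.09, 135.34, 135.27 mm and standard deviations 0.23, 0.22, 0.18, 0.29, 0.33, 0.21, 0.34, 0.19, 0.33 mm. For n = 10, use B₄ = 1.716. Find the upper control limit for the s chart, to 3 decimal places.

0.442

s̄ = (0.23 + 0.22 + 0.18 + 0.29 + 0.33 + 0.21 + 0.34 + 0.19 + 0.33) / 9 = 0.2578
UCL_s = B₄·s̄ = 1.716 × 0.2578 = 0.4423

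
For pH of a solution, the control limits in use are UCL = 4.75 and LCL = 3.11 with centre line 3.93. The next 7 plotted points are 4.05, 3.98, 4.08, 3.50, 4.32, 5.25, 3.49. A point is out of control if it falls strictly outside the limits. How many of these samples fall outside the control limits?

Compare each point to [3.11, 4.75]: sample 6 = 5.25 > UCL.

1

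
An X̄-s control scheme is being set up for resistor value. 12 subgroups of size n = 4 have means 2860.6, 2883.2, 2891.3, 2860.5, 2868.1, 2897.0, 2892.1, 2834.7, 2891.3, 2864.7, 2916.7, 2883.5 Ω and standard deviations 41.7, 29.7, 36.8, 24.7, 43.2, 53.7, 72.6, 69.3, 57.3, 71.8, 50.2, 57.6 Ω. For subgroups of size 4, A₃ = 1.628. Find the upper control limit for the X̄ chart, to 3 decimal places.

2961.208

X̄̄ = (2860.6 + 2883.2 + 2891.3 + 2860.5 + 2868.1 + 2897.0 + 2892.1 + 2834.7 + 2891.3 + 2864.7 + 2916.7 + 2883.5) / 12 = 2878.6417
s̄ = (41.7 + 29.7 + 36.8 + 24.7 + 43.2 + 53.7 + 72.6 + 69.3 + 57.3 + 71.8 + 50.2 + 57.6) / 12 = 50.7167
UCL = X̄̄ + A₃·s̄ = 2878.6417 + 1.628 × 50.7167 = 2961.2084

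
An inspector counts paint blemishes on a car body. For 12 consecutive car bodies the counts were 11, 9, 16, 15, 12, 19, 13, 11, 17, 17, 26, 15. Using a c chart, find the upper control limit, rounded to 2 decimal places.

26.73

c̄ = (11 + 9 + 16 + 15 + 12 + 19 + 13 + 11 + 17 + 17 + 26 + 15) / 12 = 181 / 12 = 15.0833
UCL = c̄ + 3√c̄ = 15.0833 + 3 × √15.0833 = 15.0833 + 3 × 3.8837 = 26.7345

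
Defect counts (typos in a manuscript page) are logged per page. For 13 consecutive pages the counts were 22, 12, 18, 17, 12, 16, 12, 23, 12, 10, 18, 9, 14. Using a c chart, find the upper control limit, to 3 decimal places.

c̄ = (22 + 12 + 18 + 17 + 12 + 16 + 12 + 23 + 12 + 10 + 18 + 9 + 14) / 13 = 195 / 13 = 15.0000
UCL = c̄ + 3√c̄ = 15.0000 + 3 × √15.0000 = 15.0000 + 3 × 3.8730 = 26.6190

26.619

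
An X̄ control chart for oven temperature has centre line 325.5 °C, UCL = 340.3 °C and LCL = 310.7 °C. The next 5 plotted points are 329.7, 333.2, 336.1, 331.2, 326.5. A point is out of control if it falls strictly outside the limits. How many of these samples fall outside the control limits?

0

All 5 points lie within [310.7, 340.3].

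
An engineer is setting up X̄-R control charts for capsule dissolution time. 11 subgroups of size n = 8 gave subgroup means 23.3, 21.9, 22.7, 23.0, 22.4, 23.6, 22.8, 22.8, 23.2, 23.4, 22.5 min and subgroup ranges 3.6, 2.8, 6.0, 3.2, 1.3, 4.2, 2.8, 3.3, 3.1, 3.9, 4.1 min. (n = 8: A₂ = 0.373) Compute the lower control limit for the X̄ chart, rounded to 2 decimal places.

21.57

X̄̄ = (23.3 + 21.9 + 22.7 + 23.0 + 22.4 + 23.6 + 22.8 + 22.8 + 23.2 + 23.4 + 22.5) / 11 = 251.6000 / 11 = 22.8727
R̄ = (3.6 + 2.8 + 6.0 + 3.2 + 1.3 + 4.2 + 2.8 + 3.3 + 3.1 + 3.9 + 4.1) / 11 = 38.3000 / 11 = 3.4818
LCL = X̄̄ − A₂·R̄ = 22.8727 − 0.373 × 3.4818 = 21.5740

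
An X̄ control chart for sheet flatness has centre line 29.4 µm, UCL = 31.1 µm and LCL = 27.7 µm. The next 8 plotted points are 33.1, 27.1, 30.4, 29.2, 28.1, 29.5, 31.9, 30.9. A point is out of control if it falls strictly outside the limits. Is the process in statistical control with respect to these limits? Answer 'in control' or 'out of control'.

out of control

Compare each point to [27.7, 31.1]: sample 1 = 33.1 > UCL; sample 2 = 27.1 < LCL; sample 7 = 31.9 > UCL.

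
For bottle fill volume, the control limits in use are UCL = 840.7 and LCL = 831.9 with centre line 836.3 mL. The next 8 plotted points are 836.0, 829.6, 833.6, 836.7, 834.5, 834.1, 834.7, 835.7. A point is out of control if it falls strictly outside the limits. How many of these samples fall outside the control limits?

1

Compare each point to [831.9, 840.7]: sample 2 = 829.6 < LCL.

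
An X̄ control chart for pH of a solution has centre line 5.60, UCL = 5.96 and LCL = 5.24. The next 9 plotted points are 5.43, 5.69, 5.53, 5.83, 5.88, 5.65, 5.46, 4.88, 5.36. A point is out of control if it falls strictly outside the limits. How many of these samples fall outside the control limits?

Compare each point to [5.24, 5.96]: sample 8 = 4.88 < LCL.

1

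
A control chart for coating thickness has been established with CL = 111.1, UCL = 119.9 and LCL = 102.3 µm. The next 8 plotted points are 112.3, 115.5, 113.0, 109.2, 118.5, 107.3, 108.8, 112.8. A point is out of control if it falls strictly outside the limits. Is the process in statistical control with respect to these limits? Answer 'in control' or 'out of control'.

in control

All 8 points lie within [102.3, 119.9].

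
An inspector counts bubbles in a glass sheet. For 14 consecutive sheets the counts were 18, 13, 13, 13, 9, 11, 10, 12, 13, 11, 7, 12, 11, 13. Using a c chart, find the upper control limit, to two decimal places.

22.19

c̄ = (18 + 13 + 13 + 13 + 9 + 11 + 10 + 12 + 13 + 11 + 7 + 12 + 11 + 13) / 14 = 166 / 14 = 11.8571
UCL = c̄ + 3√c̄ = 11.8571 + 3 × √11.8571 = 11.8571 + 3 × 3.4434 = 22.1874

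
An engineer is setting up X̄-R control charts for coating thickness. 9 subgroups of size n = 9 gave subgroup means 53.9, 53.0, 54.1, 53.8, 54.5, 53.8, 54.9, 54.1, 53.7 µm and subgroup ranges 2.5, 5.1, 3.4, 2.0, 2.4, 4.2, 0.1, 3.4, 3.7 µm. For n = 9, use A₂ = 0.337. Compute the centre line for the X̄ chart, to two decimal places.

X̄̄ = (53.9 + 53.0 + 54.1 + 53.8 + 54.5 + 53.8 + 54.9 + 54.1 + 53.7) / 9 = 485.8000 / 9 = 53.9778
CL = X̄̄ = 53.9778

53.98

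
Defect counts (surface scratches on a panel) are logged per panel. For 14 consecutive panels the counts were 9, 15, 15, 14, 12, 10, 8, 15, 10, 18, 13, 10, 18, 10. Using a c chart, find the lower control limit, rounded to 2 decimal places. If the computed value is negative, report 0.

c̄ = (9 + 15 + 15 + 14 + 12 + 10 + 8 + 15 + 10 + 18 + 13 + 10 + 18 + 10) / 14 = 177 / 14 = 12.6429
LCL = c̄ − 3√c̄ = 12.6429 − 3 × 3.5557 = 1.9758

1.98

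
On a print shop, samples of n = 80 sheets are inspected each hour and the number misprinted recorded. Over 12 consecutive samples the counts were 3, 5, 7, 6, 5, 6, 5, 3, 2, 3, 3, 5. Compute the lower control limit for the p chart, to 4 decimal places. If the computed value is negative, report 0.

0.0000

p̄ = Σdᵢ / (k·n) = 53 / (12 × 80) = 0.05521
LCL = p̄ − 3·√(p̄(1−p̄)/n) = 0.05521 − 3 × 0.02553 = -0.02139 → 0 (negative, so LCL = 0)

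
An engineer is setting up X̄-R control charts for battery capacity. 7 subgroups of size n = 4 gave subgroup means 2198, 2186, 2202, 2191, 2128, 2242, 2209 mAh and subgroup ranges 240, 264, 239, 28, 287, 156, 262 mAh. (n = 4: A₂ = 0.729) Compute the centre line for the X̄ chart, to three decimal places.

X̄̄ = (2198 + 2186 + 2202 + 2191 + 2128 + 2242 + 2209) / 7 = 15356.0000 / 7 = 2193.7143
CL = X̄̄ = 2193.7143

2193.714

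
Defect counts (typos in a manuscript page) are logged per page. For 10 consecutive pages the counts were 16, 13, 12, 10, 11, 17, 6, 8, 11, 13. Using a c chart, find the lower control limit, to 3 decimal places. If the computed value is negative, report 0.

c̄ = (16 + 13 + 12 + 10 + 11 + 17 + 6 + 8 + 11 + 13) / 10 = 117 / 10 = 11.7000
LCL = c̄ − 3√c̄ = 11.7000 − 3 × 3.4205 = 1.4384

1.438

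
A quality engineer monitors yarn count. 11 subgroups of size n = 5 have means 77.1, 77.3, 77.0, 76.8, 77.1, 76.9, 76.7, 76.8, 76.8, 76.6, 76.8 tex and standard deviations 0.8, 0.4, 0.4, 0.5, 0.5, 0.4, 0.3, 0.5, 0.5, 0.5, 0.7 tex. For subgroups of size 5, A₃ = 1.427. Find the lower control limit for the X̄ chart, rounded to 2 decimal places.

X̄̄ = (77.1 + 77.3 + 77.0 + 76.8 + 77.1 + 76.9 + 76.7 + 76.8 + 76.8 + 76.6 + 76.8) / 11 = 76.9000
s̄ = (0.8 + 0.4 + 0.4 + 0.5 + 0.5 + 0.4 + 0.3 + 0.5 + 0.5 + 0.5 + 0.7) / 11 = 0.5000
LCL = X̄̄ − A₃·s̄ = 76.9000 − 1.427 × 0.5000 = 76.1865

76.19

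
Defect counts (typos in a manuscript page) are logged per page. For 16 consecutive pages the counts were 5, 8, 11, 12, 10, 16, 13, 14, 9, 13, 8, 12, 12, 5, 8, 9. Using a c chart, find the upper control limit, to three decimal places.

c̄ = (5 + 8 + 11 + 12 + 10 + 16 + 13 + 14 + 9 + 13 + 8 + 12 + 12 + 5 + 8 + 9) / 16 = 165 / 16 = 10.3125
UCL = c̄ + 3√c̄ = 10.3125 + 3 × √10.3125 = 10.3125 + 3 × 3.2113 = 19.9464

19.946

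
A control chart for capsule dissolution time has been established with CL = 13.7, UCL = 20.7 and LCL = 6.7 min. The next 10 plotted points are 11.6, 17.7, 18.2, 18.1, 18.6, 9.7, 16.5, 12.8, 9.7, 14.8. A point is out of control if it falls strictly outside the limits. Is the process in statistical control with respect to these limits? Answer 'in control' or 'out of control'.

in control

All 10 points lie within [6.7, 20.7].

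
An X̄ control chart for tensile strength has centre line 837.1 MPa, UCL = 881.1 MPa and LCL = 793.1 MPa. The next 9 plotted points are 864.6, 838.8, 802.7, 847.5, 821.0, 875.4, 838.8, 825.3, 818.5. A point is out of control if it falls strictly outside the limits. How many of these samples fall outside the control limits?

All 9 points lie within [793.1, 881.1].

0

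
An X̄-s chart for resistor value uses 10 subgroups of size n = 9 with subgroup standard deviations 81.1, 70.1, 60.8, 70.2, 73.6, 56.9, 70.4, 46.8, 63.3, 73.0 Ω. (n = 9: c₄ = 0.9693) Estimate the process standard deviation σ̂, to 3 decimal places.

s̄ = (81.1 + 70.1 + 60.8 + 70.2 + 73.6 + 56.9 + 70.4 + 46.8 + 63.3 + 73.0) / 10 = 66.6200
σ̂ = s̄ / c₄ = 66.6200 / 0.9693 = 68.7300

68.730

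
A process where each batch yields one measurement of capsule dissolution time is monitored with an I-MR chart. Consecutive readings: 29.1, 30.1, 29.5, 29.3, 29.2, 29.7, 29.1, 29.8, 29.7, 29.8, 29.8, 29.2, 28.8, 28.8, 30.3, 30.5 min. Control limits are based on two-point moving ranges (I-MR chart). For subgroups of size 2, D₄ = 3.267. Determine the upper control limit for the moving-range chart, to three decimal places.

Moving ranges: 1.0, 0.6, 0.2, 0.1, 0.5, 0.6, 0.7, 0.1, 0.1, 0.0, 0.6, 0.4, 0.0, 1.5, 0.2; M̄R̄ = 6.6000 / 15 = 0.4400
UCL_MR = D₄·M̄R̄ = 3.267 × 0.4400 = 1.4375

1.437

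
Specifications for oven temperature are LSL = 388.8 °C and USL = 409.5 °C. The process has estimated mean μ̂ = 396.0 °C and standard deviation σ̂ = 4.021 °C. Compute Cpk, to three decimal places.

0.597

Cpu = (USL − μ̂) / (3σ̂) = (409.5 − 396.0) / (3 × 4.021) = 1.1191; Cpl = (μ̂ − LSL) / (3σ̂) = (396.0 − 388.8) / (3 × 4.021) = 0.5969; Cpk = min(Cpu, Cpl) = 0.5969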